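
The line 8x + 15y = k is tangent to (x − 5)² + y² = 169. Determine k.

The line touches the circle iff its distance from (5, 0) is 13:
|8·5 + 15·0 − k| / √289 = 13
|k − (40)| = 13·17, so k = 261 or k = −181.

k = −181 or k = 261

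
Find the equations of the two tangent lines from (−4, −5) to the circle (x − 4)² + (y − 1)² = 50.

Write the tangent as mx − y + (−5 − m·(−4)) = 0 and set its distance from the centre to 5√2:
[m·(8) − (6)]² = 50(m² + 1)
7m² − 48m − 7 = 0, so m = 7 or m = −1/7.
With m = 7: 7x − y = −23. With m = −1/7: x + 7y = −39.

7x − y = −23 and x + 7y = −39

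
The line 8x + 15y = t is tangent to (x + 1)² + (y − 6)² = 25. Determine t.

For a tangent, require d(centre, line) = r = 5.
|8·(−1) + 15·6 − t| / √289 = 5
|t − (82)| = 5·17, so t = 167 or t = −3.

t = −3 or t = 167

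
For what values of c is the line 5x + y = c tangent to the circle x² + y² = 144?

c = ±12√26

Tangency holds when the distance from the centre (0, 0) to the line equals the radius 12:
|5·0 + 1·0 − c| / √26 = 12
|c| = 12√26.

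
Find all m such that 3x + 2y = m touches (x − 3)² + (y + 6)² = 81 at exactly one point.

Tangency holds when the distance from the centre (3, −6) to the line equals the radius 9:
|3·3 + 2·(−6) − m| / √13 = 9
|m − (−3)| = 9√13.

m = −3 ± 9√13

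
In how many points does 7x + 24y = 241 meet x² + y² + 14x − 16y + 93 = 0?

Substituting the line into the circle gives 625x² + 7378x + 19105 = 0.
Δ = 54434884 − 47762500 = 6672384.
Two real roots: the line is a secant.

2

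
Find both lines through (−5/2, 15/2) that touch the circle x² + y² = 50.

x + 7y = 50 and x − y = −10

A line y − (15/2) = m(x − (−5/2)) is tangent when its distance from (0, 0) is 5√2:
[m·(5/2) − (−15/2)]² = 50(m² + 1)
7m² − 6m − 1 = 0, so m = −1/7 or m = 1.
Through (−5/2, 15/2) these give x + 7y = 50 and x − y = −10.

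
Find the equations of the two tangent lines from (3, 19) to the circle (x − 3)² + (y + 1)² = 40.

3x + y = 28 and 3x − y = −10

A line y − (19) = m(x − (3)) is tangent when its distance from (3, −1) is 2√10:
[m·(0) − (−20)]² = 40(m² + 1)
m² − 9 = 0, so m = −3 or m = 3.
With m = −3: 3x + y = 28. With m = 3: 3x − y = −10.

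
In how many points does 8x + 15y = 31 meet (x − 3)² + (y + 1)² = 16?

2

Substituting the line into the circle gives 289x² − 2086x + 541 = 0.
Δ = 4351396 − 625396 = 3726000.
Two real roots: the line is a secant.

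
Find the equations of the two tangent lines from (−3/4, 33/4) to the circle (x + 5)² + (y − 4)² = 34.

Let a tangent through (−3/4, 33/4) have slope m. Its distance from (−5, 4) must equal √34:
[m·(−17/4) − (−17/4)]² = 34(m² + 1)
15m² + 34m + 15 = 0, so m = −5/3 or m = −3/5.
Through (−3/4, 33/4) these give 5x + 3y = 21 and 3x + 5y = 39.

5x + 3y = 21 and 3x + 5y = 39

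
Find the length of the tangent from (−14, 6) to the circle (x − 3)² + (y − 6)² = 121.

2√42

The centre is (3, 6) and r = 11. The square of the distance from P to the centre is 289 + 0 = 289.
Power of the point: PT² = |PO|² − r² = 168, so PT = 2√42.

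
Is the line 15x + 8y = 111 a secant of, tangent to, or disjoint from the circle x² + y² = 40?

disjoint

Substituting the line into the circle gives 289x² − 3330x + 9761 = 0.
Discriminant = (−3330)² − 4·289·(9761) = −194816 < 0.
No real roots: the line does not meet the circle.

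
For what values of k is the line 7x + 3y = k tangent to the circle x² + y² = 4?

For a tangent, require d(centre, line) = r = 2.
|7·0 + 3·0 − k| / √58 = 2
|k| = 2√58.

k = ±2√58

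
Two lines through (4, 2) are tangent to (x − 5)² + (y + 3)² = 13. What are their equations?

Write the tangent as mx − y + (2 − m·(4)) = 0 and set its distance from the centre to √13:
(1m − (−5))² = 13(m² + 1)
6m² − 5m − 6 = 0, so m = 3/2 or m = −2/3.
Through (4, 2) these give 3x − 2y = 8 and 2x + 3y = 14.

3x − 2y = 8 and 2x + 3y = 14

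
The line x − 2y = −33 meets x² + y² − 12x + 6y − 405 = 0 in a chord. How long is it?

6√5

Substitute y = (33 + x)/2:
5x² + 30x − 135 = 0  ⟹  x² + 6x − 27 = 0
x = 3 or x = −9, giving (3, 18) and (−9, 12).
|(3, 18) − (−9, 12)| = √((12)² + (6)²) = 6√5.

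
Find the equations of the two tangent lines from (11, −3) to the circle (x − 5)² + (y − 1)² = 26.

Let a tangent through (11, −3) have slope m. Its distance from (5, 1) must equal √26:
(−6m − (4))² = 26(m² + 1)
5m² + 24m − 5 = 0, so m = −5 or m = 1/5.
Through (11, −3) these give 5x + y = 52 and x − 5y = 26.

5x + y = 52 and x − 5y = 26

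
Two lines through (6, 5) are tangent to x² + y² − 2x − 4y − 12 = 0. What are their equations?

Let a tangent through (6, 5) have slope m. Its distance from (1, 2) must equal √17:
(−5m − (−3))² = 17(m² + 1)
4m² − 15m − 4 = 0, so m = −1/4 or m = 4.
With m = −1/4: x + 4y = 26. With m = 4: 4x − y = 19.

x + 4y = 26 and 4x − y = 19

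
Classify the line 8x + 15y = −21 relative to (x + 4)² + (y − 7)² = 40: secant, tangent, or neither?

secant

Substituting the line into the circle gives 289x² + 3816x + 10476 = 0.
Δ = 14561856 − 12110256 = 2451600.
Two real roots: the line is a secant.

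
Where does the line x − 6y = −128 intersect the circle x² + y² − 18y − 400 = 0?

Express y = (128 + x)/6 and substitute into the circle:
37x² + 148x − 11840 = 0  ⟹  x² + 4x − 320 = 0
x = 16 or x = −20, giving (16, 24) and (−20, 18).

(−20, 18) and (16, 24)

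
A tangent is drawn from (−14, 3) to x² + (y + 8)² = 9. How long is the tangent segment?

Centre (0, −8), r² = 9. |PO|² = (−14)² + (11)² = 317.
The tangent meets the radius at right angles, so tangent² = |PO|² − r² = 317 − 9 = 308.

2√77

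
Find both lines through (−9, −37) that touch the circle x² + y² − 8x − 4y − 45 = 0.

8x − y = −35 and 7x − 4y = 85

A line y − (−37) = m(x − (−9)) is tangent when its distance from (4, 2) is √65:
[m·(13) − (39)]² = 65(m² + 1)
4m² − 39m + 56 = 0, so m = 8 or m = 7/4.
With m = 8: 8x − y = −35. With m = 7/4: 7x − 4y = 85.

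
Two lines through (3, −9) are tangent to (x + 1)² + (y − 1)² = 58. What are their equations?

Let a tangent through (3, −9) have slope m. Its distance from (−1, 1) must equal √58:
(−4m − (10))² = 58(m² + 1)
21m² − 40m − 21 = 0, so m = 7/3 or m = −3/7.
Through (3, −9) these give 7x − 3y = 48 and 3x + 7y = −54.

7x − 3y = 48 and 3x + 7y = −54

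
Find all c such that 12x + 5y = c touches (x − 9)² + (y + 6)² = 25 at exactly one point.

Tangency holds when the distance from the centre (9, −6) to the line equals the radius 5:
|12·9 + 5·(−6) − c| / √169 = 5
|c − (78)| = 5·13, so c = 143 or c = 13.

c = 13 or c = 143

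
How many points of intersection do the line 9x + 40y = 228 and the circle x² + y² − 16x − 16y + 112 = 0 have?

Centre (8, 8), r² = 16. Distance² from centre to line = (164)²/1681 = 16.
Since d² = r², the line is tangent.

1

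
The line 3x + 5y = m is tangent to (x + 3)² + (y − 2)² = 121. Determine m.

Tangency holds when the distance from the centre (−3, 2) to the line equals the radius 11:
|3·(−3) + 5·2 − m| / √34 = 11
|m − (1)| = 11√34.

m = 1 ± 11√34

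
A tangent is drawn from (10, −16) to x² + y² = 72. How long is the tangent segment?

2√71

With centre O = (0, 0), |OP|² = 356 and r² = 72.
The tangent meets the radius at right angles, so tangent² = |PO|² − r² = 356 − 72 = 284.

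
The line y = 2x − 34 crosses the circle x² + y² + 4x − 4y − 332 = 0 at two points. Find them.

Substitute y = 2x − 34:
5x² − 140x + 960 = 0  ⟹  x² − 28x + 192 = 0
x = 16 or x = 12, giving (16, −2) and (12, −10).

(12, −10) and (16, −2)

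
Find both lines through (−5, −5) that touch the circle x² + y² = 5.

Write the tangent as mx − y + (−5 − m·(−5)) = 0 and set its distance from the centre to √5:
(5m − (5))² = 5(m² + 1)
2m² − 5m + 2 = 0, so m = 1/2 or m = 2.
With m = 1/2: x − 2y = 5. With m = 2: 2x − y = −5.

x − 2y = 5 and 2x − y = −5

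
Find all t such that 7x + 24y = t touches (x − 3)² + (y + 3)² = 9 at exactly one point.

Tangency holds when the distance from the centre (3, −3) to the line equals the radius 3:
|7·3 + 24·(−3) − t| / √625 = 3
|t − (−51)| = 3·25, so t = 24 or t = −126.

t = −126 or t = 24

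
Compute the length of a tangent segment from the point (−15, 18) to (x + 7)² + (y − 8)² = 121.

√43

The centre is (−7, 8) and r = 11. The square of the distance from P to the centre is 64 + 100 = 164.
By the tangent–radius right angle, tangent length = √(|PO|² − r²) = √43.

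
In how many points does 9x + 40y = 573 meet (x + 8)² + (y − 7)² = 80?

2

Centre (−8, 7), r² = 80. Distance² from centre to line = (−365)²/1681 = 133225/1681.
Since d² < r², the line cuts the circle twice.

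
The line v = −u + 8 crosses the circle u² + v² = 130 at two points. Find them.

From the line, v = −u + 8. Substituting:
2u² − 16u − 66 = 0  ⟹  u² − 8u − 33 = 0
u = 11 or u = −3, giving (11, −3) and (−3, 11).

(−3, 11) and (11, −3)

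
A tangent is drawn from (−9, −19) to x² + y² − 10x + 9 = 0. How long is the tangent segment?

The centre is (5, 0) and r = 4. The square of the distance from P to the centre is 196 + 361 = 557.
By the tangent–radius right angle, tangent length = √(|PO|² − r²) = √541.

√541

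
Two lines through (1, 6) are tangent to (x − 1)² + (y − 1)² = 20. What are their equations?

Let a tangent through (1, 6) have slope m. Its distance from (1, 1) must equal 2√5:
(0m − (−5))² = 20(m² + 1)
4m² − 1 = 0, so m = 1/2 or m = −1/2.
Through (1, 6) these give x − 2y = −11 and x + 2y = 13.

x − 2y = −11 and x + 2y = 13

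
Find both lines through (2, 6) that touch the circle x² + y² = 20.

x − 2y = −10 and 2x + y = 10

Let a tangent through (2, 6) have slope m. Its distance from (0, 0) must equal 2√5:
[m·(−2) − (−6)]² = 20(m² + 1)
2m² + 3m − 2 = 0, so m = 1/2 or m = −2.
With m = 1/2: x − 2y = −10. With m = −2: 2x + y = 10.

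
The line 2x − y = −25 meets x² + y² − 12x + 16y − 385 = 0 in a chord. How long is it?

Express y = 2x + 25 and substitute into the circle:
5x² + 120x + 640 = 0  ⟹  x² + 24x + 128 = 0
x = −8 or x = −16, giving (−8, 9) and (−16, −7).
Chord length = distance between (−8, 9) and (−16, −7) = √320 = 8√5.

8√5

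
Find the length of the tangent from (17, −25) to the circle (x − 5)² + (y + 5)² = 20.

The centre is (5, −5) and r = 2√5. The square of the distance from P to the centre is 144 + 400 = 544.
The tangent meets the radius at right angles, so tangent² = |PO|² − r² = 544 − 20 = 524.

2√131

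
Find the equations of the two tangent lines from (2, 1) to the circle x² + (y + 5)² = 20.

x − 2y = 0 and 2x + y = 5

A line y − (1) = m(x − (2)) is tangent when its distance from (0, −5) is 2√5:
(−2m − (−6))² = 20(m² + 1)
2m² + 3m − 2 = 0, so m = 1/2 or m = −2.
With m = 1/2: x − 2y = 0. With m = −2: 2x + y = 5.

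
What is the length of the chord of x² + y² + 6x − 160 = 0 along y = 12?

10

Centre (−3, 0), r² = 169. Perpendicular distance d from centre to line = |−12| / √1 = 12.
Half the chord is √(r² − d²) = √(25), so the full chord is 10.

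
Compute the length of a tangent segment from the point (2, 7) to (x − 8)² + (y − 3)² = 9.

Centre (8, 3), r² = 9. |PO|² = (−6)² + (4)² = 52.
The tangent meets the radius at right angles, so tangent² = |PO|² − r² = 52 − 9 = 43.

√43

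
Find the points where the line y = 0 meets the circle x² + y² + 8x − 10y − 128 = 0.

(−16, 0) and (8, 0)

From the line, y = 0. Substituting:
x² + 8x − 128 = 0
x = 8 or x = −16, giving (8, 0) and (−16, 0).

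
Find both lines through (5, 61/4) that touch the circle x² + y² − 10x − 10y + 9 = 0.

5x + 4y = 86 and 5x − 4y = −36

A line y − (61/4) = m(x − (5)) is tangent when its distance from (5, 5) is √41:
(0m − (−41/4))² = 41(m² + 1)
16m² − 25 = 0, so m = −5/4 or m = 5/4.
With m = −5/4: 5x + 4y = 86. With m = 5/4: 5x − 4y = −36.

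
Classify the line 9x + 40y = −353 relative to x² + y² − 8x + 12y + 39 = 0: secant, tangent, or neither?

neither

Substituting the line into the circle gives 1681x² − 10766x + 17569 = 0.
Δ = 115906756 − 118133956 = −2227200.
No real roots: the line does not meet the circle.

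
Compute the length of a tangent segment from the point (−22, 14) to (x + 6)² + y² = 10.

√442

With centre O = (−6, 0), |OP|² = 452 and r² = 10.
By the tangent–radius right angle, tangent length = √(|PO|² − r²) = √442.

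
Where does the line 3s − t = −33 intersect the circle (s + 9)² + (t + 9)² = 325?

From the line, t = 3s + 33. Substituting:
10s² + 270s + 1520 = 0  ⟹  s² + 27s + 152 = 0
s = −8 or s = −19, giving (−8, 9) and (−19, −24).

(−19, −24) and (−8, 9)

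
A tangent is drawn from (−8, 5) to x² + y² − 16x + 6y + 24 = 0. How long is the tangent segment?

√271

Centre (8, −3), r² = 49. |PO|² = (−16)² + (8)² = 320.
By the tangent–radius right angle, tangent length = √(|PO|² − r²) = √271.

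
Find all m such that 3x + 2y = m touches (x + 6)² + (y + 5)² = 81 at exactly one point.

m = −28 ± 9√13

The line touches the circle iff its distance from (−6, −5) is 9:
|3·(−6) + 2·(−5) − m| / √13 = 9
|m − (−28)| = 9√13.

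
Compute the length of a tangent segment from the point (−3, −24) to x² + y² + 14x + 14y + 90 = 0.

With centre O = (−7, −7), |OP|² = 305 and r² = 8.
By the tangent–radius right angle, tangent length = √(|PO|² − r²) = √297 = 3√33.

3√33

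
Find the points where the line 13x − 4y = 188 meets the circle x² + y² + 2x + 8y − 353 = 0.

(8, −21) and (16, 5)

From the line, y = (−188 + 13x)/4. Substituting:
185x² − 4440x + 23680 = 0  ⟹  x² − 24x + 128 = 0
x = 16 or x = 8, giving (16, 5) and (8, −21).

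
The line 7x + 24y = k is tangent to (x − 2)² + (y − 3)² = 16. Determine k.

k = −14 or k = 186

For a tangent, require d(centre, line) = r = 4.
|7·2 + 24·3 − k| / √625 = 4
|k − (86)| = 4·25, so k = 186 or k = −14.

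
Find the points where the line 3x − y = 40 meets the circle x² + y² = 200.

(10, −10) and (14, 2)

Express y = 3x − 40 and substitute into the circle:
10x² − 240x + 1400 = 0  ⟹  x² − 24x + 140 = 0
x = 14 or x = 10, giving (14, 2) and (10, −10).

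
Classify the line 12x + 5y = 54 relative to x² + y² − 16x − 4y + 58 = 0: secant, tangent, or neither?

d² = (12·8 + 5·2 − (54))²/169 = 16; r² = 10.
Since d² > r², the line lies outside the circle.

neither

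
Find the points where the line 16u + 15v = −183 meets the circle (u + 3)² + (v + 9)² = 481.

(−18, 7) and (12, −25)

From the line, v = (−183 − 16u)/15. Substituting:
481u² + 2886u − 103896 = 0  ⟹  u² + 6u − 216 = 0
u = 12 or u = −18, giving (12, −25) and (−18, 7).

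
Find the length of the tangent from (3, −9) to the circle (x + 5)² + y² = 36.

√109

With centre O = (−5, 0), |OP|² = 145 and r² = 36.
Power of the point: PT² = |PO|² − r² = 109, so PT = √109.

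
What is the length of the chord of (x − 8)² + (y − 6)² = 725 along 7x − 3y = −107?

From the line, y = (107 + 7x)/3. Substituting:
58x² + 1102x + 1972 = 0  ⟹  x² + 19x + 34 = 0
x = −2 or x = −17, giving (−2, 31) and (−17, −4).
|(−2, 31) − (−17, −4)| = √((15)² + (35)²) = 5√58.

5√58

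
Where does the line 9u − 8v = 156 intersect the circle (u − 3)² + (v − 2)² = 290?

From the line, v = (−156 + 9u)/8. Substituting:
145u² − 3480u + 11600 = 0  ⟹  u² − 24u + 80 = 0
u = 20 or u = 4, giving (20, 3) and (4, −15).

(4, −15) and (20, 3)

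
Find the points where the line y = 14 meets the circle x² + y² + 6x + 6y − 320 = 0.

From the line, y = 14. Substituting:
x² + 6x − 40 = 0
x = 4 or x = −10, giving (4, 14) and (−10, 14).

(−10, 14) and (4, 14)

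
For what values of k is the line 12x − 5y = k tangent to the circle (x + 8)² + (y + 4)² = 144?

k = −232 or k = 80

Tangency holds when the distance from the centre (−8, −4) to the line equals the radius 12:
|12·(−8) − 5·(−4) − k| / √169 = 12
|k − (−76)| = 12·13, so k = 80 or k = −232.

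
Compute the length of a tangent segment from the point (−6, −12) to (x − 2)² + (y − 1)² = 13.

Centre (2, 1), r² = 13. |PO|² = (−8)² + (−13)² = 233.
Power of the point: PT² = |PO|² − r² = 220, so PT = 2√55.

2√55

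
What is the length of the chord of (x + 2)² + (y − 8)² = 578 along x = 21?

14

The distance from (−2, 8) to the line is 23, and r² = 578.
Chord = 2√(r² − d²) = 2·√(49) = 14.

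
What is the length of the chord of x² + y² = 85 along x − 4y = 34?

2√17

The distance from (0, 0) to the line is 34/√17, and r² = 85.
Half the chord is √(r² − d²) = √(17), so the full chord is 2√17.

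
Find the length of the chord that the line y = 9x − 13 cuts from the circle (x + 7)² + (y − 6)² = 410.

4√82

Substitute y = 9x − 13:
82x² − 328x = 0  ⟹  x² − 4x = 0
x = 4 or x = 0, giving (4, 23) and (0, −13).
Chord length = distance between (4, 23) and (0, −13) = √1312 = 4√82.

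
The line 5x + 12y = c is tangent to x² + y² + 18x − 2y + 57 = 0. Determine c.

The line touches the circle iff its distance from (−9, 1) is 5:
|5·(−9) + 12·1 − c| / √169 = 5
|c − (−33)| = 5·13, so c = 32 or c = −98.

c = −98 or c = 32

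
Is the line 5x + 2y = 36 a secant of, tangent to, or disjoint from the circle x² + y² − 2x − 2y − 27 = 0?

tangent

Substituting the line into the circle gives 29x² − 348x + 1044 = 0.
Discriminant = (−348)² − 4·29·(1044) = 0.
A repeated root: the line is tangent.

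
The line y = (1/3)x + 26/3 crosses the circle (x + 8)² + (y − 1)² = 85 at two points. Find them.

Substitute y = (26 + x)/3:
10x² + 190x + 340 = 0  ⟹  x² + 19x + 34 = 0
x = −2 or x = −17, giving (−2, 8) and (−17, 3).

(−17, 3) and (−2, 8)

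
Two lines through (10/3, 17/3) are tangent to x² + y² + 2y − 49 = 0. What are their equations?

Let a tangent through (10/3, 17/3) have slope m. Its distance from (0, −1) must equal 5√2:
(−10/3m − (−20/3))² = 50(m² + 1)
7m² + 8m + 1 = 0, so m = −1/7 or m = −1.
With m = −1/7: x + 7y = 43. With m = −1: x + y = 9.

x + 7y = 43 and x + y = 9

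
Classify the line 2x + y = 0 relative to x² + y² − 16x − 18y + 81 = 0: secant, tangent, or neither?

neither

Substituting the line into the circle gives 5x² + 20x + 81 = 0.
Δ = 400 − 1620 = −1220.
No real roots: the line does not meet the circle.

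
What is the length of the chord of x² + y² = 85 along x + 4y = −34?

The distance from (0, 0) to the line is 34/√17, and r² = 85.
Half the chord is √(r² − d²) = √(17), so the full chord is 2√17.

2√17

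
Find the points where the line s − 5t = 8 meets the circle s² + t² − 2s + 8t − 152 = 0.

From the line, t = (−8 + s)/5. Substituting:
26s² − 26s − 4056 = 0  ⟹  s² − s − 156 = 0
s = 13 or s = −12, giving (13, 1) and (−12, −4).

(−12, −4) and (13, 1)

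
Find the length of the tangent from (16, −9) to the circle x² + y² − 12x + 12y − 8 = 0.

Centre (6, −6), r² = 80. |PO|² = (10)² + (−3)² = 109.
Power of the point: PT² = |PO|² − r² = 29, so PT = √29.

√29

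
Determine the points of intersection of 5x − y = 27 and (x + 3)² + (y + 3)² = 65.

(4, −7) and (5, −2)

Substitute y = 5x − 27:
26x² − 234x + 520 = 0  ⟹  x² − 9x + 20 = 0
x = 5 or x = 4, giving (5, −2) and (4, −7).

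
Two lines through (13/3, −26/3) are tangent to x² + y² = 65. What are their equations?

Let a tangent through (13/3, −26/3) have slope m. Its distance from (0, 0) must equal √65:
(−13/3m − (26/3))² = 65(m² + 1)
32m² − 52m − 7 = 0, so m = −1/8 or m = 7/4.
With m = −1/8: x + 8y = −65. With m = 7/4: 7x − 4y = 65.

x + 8y = −65 and 7x − 4y = 65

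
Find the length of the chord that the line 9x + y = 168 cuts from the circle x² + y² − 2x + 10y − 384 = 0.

2√82

Substitute y = −9x + 168:
82x² − 3116x + 29520 = 0  ⟹  x² − 38x + 360 = 0
x = 20 or x = 18, giving (20, −12) and (18, 6).
|(20, −12) − (18, 6)| = √((2)² + (−18)²) = 2√82.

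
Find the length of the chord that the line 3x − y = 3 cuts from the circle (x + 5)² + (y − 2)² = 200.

8√10

Express y = 3x − 3 and substitute into the circle:
10x² − 20x − 150 = 0  ⟹  x² − 2x − 15 = 0
x = 5 or x = −3, giving (5, 12) and (−3, −12).
|(5, 12) − (−3, −12)| = √((8)² + (24)²) = 8√10.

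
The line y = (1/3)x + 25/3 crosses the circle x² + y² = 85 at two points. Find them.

(−7, 6) and (2, 9)

From the line, y = (25 + x)/3. Substituting:
10x² + 50x − 140 = 0  ⟹  x² + 5x − 14 = 0
x = 2 or x = −7, giving (2, 9) and (−7, 6).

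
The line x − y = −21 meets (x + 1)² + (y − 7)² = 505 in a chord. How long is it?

Centre (−1, 7), r² = 505. Perpendicular distance d from centre to line = |13| / √2 = 13/√2.
Chord = 2√(r² − d²) = 2·√(841/2) = 29√2.

29√2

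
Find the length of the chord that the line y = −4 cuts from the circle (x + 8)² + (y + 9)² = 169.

Centre (−8, −9), r² = 169. Perpendicular distance d from centre to line = |−5| / √1 = 5.
Half the chord is √(r² − d²) = √(144), so the full chord is 24.

24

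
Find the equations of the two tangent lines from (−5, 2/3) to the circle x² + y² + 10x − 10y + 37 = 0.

2x − 3y = −12 and 2x + 3y = −8

Let a tangent through (−5, 2/3) have slope m. Its distance from (−5, 5) must equal √13:
[m·(0) − (13/3)]² = 13(m² + 1)
9m² − 4 = 0, so m = 2/3 or m = −2/3.
Through (−5, 2/3) these give 2x − 3y = −12 and 2x + 3y = −8.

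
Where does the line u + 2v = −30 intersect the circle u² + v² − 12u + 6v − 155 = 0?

(−4, −13) and (4, −17)

From the line, v = (−30 − u)/2. Substituting:
5u² − 80 = 0  ⟹  u² − 16 = 0
u = 4 or u = −4, giving (4, −17) and (−4, −13).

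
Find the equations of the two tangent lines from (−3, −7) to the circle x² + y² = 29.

2x − 5y = 29 and 5x + 2y = −29

Write the tangent as mx − y + (−7 − m·(−3)) = 0 and set its distance from the centre to √29:
[m·(3) − (7)]² = 29(m² + 1)
10m² + 21m − 10 = 0, so m = 2/5 or m = −5/2.
With m = 2/5: 2x − 5y = 29. With m = −5/2: 5x + 2y = −29.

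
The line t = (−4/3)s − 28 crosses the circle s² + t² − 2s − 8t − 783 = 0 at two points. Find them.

Express t = (−84 − 4s)/3 and substitute into the circle:
25s² + 750s + 2025 = 0  ⟹  s² + 30s + 81 = 0
s = −3 or s = −27, giving (−3, −24) and (−27, 8).

(−27, 8) and (−3, −24)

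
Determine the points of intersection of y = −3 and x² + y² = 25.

Substitute y = −3:
x² − 16 = 0
x = 4 or x = −4, giving (4, −3) and (−4, −3).

(−4, −3) and (4, −3)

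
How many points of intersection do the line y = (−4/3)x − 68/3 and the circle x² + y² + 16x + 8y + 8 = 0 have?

Substituting the line into the circle gives 25x² + 592x + 3064 = 0.
Discriminant = (592)² − 4·25·(3064) = 44064 > 0.
Two real roots: the line is a secant.

2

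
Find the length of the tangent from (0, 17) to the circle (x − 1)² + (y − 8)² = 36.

√46

With centre O = (1, 8), |OP|² = 82 and r² = 36.
By the tangent–radius right angle, tangent length = √(|PO|² − r²) = √46.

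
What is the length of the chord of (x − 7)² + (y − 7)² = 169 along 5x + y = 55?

5√26

The distance from (7, 7) to the line is 13/√26, and r² = 169.
Chord = 2√(r² − d²) = 2·√(325/2) = 5√26.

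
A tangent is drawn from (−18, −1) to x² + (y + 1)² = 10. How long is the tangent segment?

√314

Centre (0, −1), r² = 10. |PO|² = (−18)² + (0)² = 324.
Power of the point: PT² = |PO|² − r² = 314, so PT = √314.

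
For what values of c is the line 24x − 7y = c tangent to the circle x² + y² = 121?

c = −275 or c = 275

The line touches the circle iff its distance from (0, 0) is 11:
|24·0 − 7·0 − c| / √625 = 11
|c| = 11·25, so c = 275 or c = −275.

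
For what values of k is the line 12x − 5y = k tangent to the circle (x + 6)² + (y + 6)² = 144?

k = −198 or k = 114

For a tangent, require d(centre, line) = r = 12.
|12·(−6) − 5·(−6) − k| / √169 = 12
|k − (−42)| = 12·13, so k = 114 or k = −198.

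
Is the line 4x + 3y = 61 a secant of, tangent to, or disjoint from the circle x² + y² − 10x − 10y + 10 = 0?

Substituting the line into the circle gives 25x² − 458x + 1981 = 0.
Discriminant = (−458)² − 4·25·(1981) = 11664 > 0.
Two real roots: the line is a secant.

secant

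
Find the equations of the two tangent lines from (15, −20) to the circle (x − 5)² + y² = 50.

7x + y = 85 and x + y = −5

A line y − (−20) = m(x − (15)) is tangent when its distance from (5, 0) is 5√2:
[m·(−10) − (20)]² = 50(m² + 1)
m² + 8m + 7 = 0, so m = −7 or m = −1.
With m = −7: 7x + y = 85. With m = −1: x + y = −5.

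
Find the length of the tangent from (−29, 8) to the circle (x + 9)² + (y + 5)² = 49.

2√130

With centre O = (−9, −5), |OP|² = 569 and r² = 49.
Power of the point: PT² = |PO|² − r² = 520, so PT = 2√130.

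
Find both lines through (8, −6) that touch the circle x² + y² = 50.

A line y − (−6) = m(x − (8)) is tangent when its distance from (0, 0) is 5√2:
(−8m − (6))² = 50(m² + 1)
7m² + 48m − 7 = 0, so m = 1/7 or m = −7.
Through (8, −6) these give x − 7y = 50 and 7x + y = 50.

x − 7y = 50 and 7x + y = 50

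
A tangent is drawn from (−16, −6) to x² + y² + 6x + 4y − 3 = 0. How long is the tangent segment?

13

With centre O = (−3, −2), |OP|² = 185 and r² = 16.
The tangent meets the radius at right angles, so tangent² = |PO|² − r² = 185 − 16 = 169.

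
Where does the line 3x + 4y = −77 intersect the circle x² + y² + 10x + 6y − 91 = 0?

Express y = (−77 − 3x)/4 and substitute into the circle:
25x² + 550x + 2625 = 0  ⟹  x² + 22x + 105 = 0
x = −7 or x = −15, giving (−7, −14) and (−15, −8).

(−15, −8) and (−7, −14)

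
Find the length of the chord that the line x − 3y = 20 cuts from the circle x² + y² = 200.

8√10

The distance from (0, 0) to the line is 20/√10, and r² = 200.
Chord = 2√(r² − d²) = 2·√(160) = 8√10.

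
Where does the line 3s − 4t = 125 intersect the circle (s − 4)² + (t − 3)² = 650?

Express t = (−125 + 3s)/4 and substitute into the circle:
25s² − 950s + 8625 = 0  ⟹  s² − 38s + 345 = 0
s = 23 or s = 15, giving (23, −14) and (15, −20).

(15, −20) and (23, −14)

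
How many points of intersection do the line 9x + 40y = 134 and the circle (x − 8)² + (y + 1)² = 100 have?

2

Substituting the line into the circle gives 1681x² − 28732x − 27324 = 0.
Δ = 825527824 − (−183726576) = 1009254400.
Two real roots: the line is a secant.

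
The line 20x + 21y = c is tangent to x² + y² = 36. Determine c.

Tangency holds when the distance from the centre (0, 0) to the line equals the radius 6:
|20·0 + 21·0 − c| / √841 = 6
|c| = 6·29, so c = 174 or c = −174.

c = −174 or c = 174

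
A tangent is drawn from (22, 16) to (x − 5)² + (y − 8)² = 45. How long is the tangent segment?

2√77

The centre is (5, 8) and r = 3√5. The square of the distance from P to the centre is 289 + 64 = 353.
By the tangent–radius right angle, tangent length = √(|PO|² − r²) = √308 = 2√77.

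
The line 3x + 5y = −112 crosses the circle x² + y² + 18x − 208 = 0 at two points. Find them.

(−24, −8) and (−9, −17)

From the line, y = (−112 − 3x)/5. Substituting:
34x² + 1122x + 7344 = 0  ⟹  x² + 33x + 216 = 0
x = −9 or x = −24, giving (−9, −17) and (−24, −8).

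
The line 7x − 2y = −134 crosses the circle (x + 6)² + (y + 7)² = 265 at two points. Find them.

Substitute y = (134 + 7x)/2:
53x² + 2120x + 20988 = 0  ⟹  x² + 40x + 396 = 0
x = −18 or x = −22, giving (−18, 4) and (−22, −10).

(−22, −10) and (−18, 4)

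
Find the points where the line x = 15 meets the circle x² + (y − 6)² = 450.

(15, −9) and (15, 21)

The line gives x = 15. Substituting into the circle:
y² − 12y − 189 = 0
y = 21 or y = −9, giving (15, 21) and (15, −9).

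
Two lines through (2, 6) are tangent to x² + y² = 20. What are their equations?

x − 2y = −10 and 2x + y = 10

Write the tangent as mx − y + (6 − m·(2)) = 0 and set its distance from the centre to 2√5:
[m·(−2) − (−6)]² = 20(m² + 1)
2m² + 3m − 2 = 0, so m = 1/2 or m = −2.
Through (2, 6) these give x − 2y = −10 and 2x + y = 10.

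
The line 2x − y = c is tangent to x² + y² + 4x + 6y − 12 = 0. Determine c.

Tangency holds when the distance from the centre (−2, −3) to the line equals the radius 5:
|2·(−2) − 1·(−3) − c| / √5 = 5
|c − (−1)| = 5√5.

c = −1 ± 5√5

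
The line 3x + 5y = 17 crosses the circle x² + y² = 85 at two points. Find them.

Express y = (17 − 3x)/5 and substitute into the circle:
34x² − 102x − 1836 = 0  ⟹  x² − 3x − 54 = 0
x = 9 or x = −6, giving (9, −2) and (−6, 7).

(−6, 7) and (9, −2)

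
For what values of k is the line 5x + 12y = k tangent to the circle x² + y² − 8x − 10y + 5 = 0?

k = 2 or k = 158

For a tangent, require d(centre, line) = r = 6.
|5·4 + 12·5 − k| / √169 = 6
|k − (80)| = 6·13, so k = 158 or k = 2.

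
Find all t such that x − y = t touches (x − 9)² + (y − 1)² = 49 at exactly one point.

t = 8 ± 7√2

The line touches the circle iff its distance from (9, 1) is 7:
|1·9 − 1·1 − t| / √2 = 7
|t − (8)| = 7√2.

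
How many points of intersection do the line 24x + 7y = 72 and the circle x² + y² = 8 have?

d² = (24·0 + 7·0 − (72))²/625 = 5184/625; r² = 8.
Since d² > r², the line lies outside the circle.

0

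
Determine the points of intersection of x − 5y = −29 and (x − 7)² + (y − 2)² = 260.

Substitute y = (29 + x)/5:
26x² − 312x − 4914 = 0  ⟹  x² − 12x − 189 = 0
x = 21 or x = −9, giving (21, 10) and (−9, 4).

(−9, 4) and (21, 10)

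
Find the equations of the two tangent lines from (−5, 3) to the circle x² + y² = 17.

Write the tangent as mx − y + (3 − m·(−5)) = 0 and set its distance from the centre to √17:
[m·(5) − (−3)]² = 17(m² + 1)
4m² + 15m − 4 = 0, so m = −4 or m = 1/4.
Through (−5, 3) these give 4x + y = −17 and x − 4y = −17.

4x + y = −17 and x − 4y = −17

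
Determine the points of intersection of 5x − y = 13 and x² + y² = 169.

(0, −13) and (5, 12)

From the line, y = 5x − 13. Substituting:
26x² − 130x = 0  ⟹  x² − 5x = 0
x = 5 or x = 0, giving (5, 12) and (0, −13).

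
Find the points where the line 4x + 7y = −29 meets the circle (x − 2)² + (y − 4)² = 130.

Substitute y = (−29 − 4x)/7:
65x² + 260x − 2925 = 0  ⟹  x² + 4x − 45 = 0
x = 5 or x = −9, giving (5, −7) and (−9, 1).

(−9, 1) and (5, −7)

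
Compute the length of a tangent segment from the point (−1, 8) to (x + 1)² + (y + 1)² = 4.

Centre (−1, −1), r² = 4. |PO|² = (0)² + (9)² = 81.
Power of the point: PT² = |PO|² − r² = 77, so PT = √77.

√77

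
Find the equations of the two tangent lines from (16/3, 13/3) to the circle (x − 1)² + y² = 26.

5x + y = 31 and x + 5y = 27

Let a tangent through (16/3, 13/3) have slope m. Its distance from (1, 0) must equal √26:
(−13/3m − (−13/3))² = 26(m² + 1)
5m² + 26m + 5 = 0, so m = −5 or m = −1/5.
Through (16/3, 13/3) these give 5x + y = 31 and x + 5y = 27.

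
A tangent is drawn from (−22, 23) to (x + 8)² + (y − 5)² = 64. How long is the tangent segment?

2√114

With centre O = (−8, 5), |OP|² = 520 and r² = 64.
By the tangent–radius right angle, tangent length = √(|PO|² − r²) = √456 = 2√114.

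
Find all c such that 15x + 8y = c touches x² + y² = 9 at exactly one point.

c = −51 or c = 51

For a tangent, require d(centre, line) = r = 3.
|15·0 + 8·0 − c| / √289 = 3
|c| = 3·17, so c = 51 or c = −51.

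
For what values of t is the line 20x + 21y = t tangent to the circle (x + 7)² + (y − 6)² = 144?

For a tangent, require d(centre, line) = r = 12.
|20·(−7) + 21·6 − t| / √841 = 12
|t − (−14)| = 12·29, so t = 334 or t = −362.

t = −362 or t = 334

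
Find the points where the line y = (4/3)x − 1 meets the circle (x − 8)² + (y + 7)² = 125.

(−3, −5) and (3, 3)

Express y = (−3 + 4x)/3 and substitute into the circle:
25x² − 225 = 0  ⟹  x² − 9 = 0
x = 3 or x = −3, giving (3, 3) and (−3, −5).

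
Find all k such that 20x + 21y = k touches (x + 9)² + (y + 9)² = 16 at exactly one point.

The line touches the circle iff its distance from (−9, −9) is 4:
|20·(−9) + 21·(−9) − k| / √841 = 4
|k − (−369)| = 4·29, so k = −253 or k = −485.

k = −485 or k = −253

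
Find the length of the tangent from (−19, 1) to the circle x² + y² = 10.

4√22

The centre is (0, 0) and r = √10. The square of the distance from P to the centre is 361 + 1 = 362.
By the tangent–radius right angle, tangent length = √(|PO|² − r²) = √352 = 4√22.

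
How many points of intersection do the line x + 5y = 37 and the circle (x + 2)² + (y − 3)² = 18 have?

0

Centre (−2, 3), r² = 18. Distance² from centre to line = (−24)²/26 = 288/13.
Since d² > r², the line lies outside the circle.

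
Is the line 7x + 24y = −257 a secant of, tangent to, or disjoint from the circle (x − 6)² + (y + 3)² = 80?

disjoint

Substituting the line into the circle gives 625x² − 4322x + 8881 = 0.
Discriminant = (−4322)² − 4·625·(8881) = −3522816 < 0.
No real roots: the line does not meet the circle.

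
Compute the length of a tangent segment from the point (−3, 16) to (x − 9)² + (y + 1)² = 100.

3√37

Centre (9, −1), r² = 100. |PO|² = (−12)² + (17)² = 433.
Power of the point: PT² = |PO|² − r² = 333, so PT = 3√37.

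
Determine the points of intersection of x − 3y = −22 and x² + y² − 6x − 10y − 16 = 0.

(−4, 6) and (8, 10)

From the line, y = (22 + x)/3. Substituting:
10x² − 40x − 320 = 0  ⟹  x² − 4x − 32 = 0
x = 8 or x = −4, giving (8, 10) and (−4, 6).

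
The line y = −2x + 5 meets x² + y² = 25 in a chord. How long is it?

4√5

Express y = −2x + 5 and substitute into the circle:
5x² − 20x = 0  ⟹  x² − 4x = 0
x = 4 or x = 0, giving (4, −3) and (0, 5).
|(4, −3) − (0, 5)| = √((4)² + (−8)²) = 4√5.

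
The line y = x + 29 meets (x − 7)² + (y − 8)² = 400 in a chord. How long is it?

4√2

Centre (7, 8), r² = 400. Perpendicular distance d from centre to line = |28| / √2 = 28/√2.
Chord = 2√(r² − d²) = 2·√(8) = 4√2.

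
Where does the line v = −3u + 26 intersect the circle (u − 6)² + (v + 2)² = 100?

(6, 8) and (12, −10)

Express v = −3u + 26 and substitute into the circle:
10u² − 180u + 720 = 0  ⟹  u² − 18u + 72 = 0
u = 12 or u = 6, giving (12, −10) and (6, 8).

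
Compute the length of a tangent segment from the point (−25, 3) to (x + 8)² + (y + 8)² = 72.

13√2

With centre O = (−8, −8), |OP|² = 410 and r² = 72.
By the tangent–radius right angle, tangent length = √(|PO|² − r²) = √338 = 13√2.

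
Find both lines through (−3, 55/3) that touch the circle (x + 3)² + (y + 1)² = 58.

7x − 3y = −76 and 7x + 3y = 34

A line y − (55/3) = m(x − (−3)) is tangent when its distance from (−3, −1) is √58:
(0m − (−58/3))² = 58(m² + 1)
9m² − 49 = 0, so m = 7/3 or m = −7/3.
Through (−3, 55/3) these give 7x − 3y = −76 and 7x + 3y = 34.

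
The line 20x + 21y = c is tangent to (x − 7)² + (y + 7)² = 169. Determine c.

c = −384 or c = 370

Tangency holds when the distance from the centre (7, −7) to the line equals the radius 13:
|20·7 + 21·(−7) − c| / √841 = 13
|c − (−7)| = 13·29, so c = 370 or c = −384.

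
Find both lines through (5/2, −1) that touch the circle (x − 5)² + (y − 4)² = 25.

A line y − (−1) = m(x − (5/2)) is tangent when its distance from (5, 4) is 5:
[m·(5/2) − (5)]² = 25(m² + 1)
3m² + 4m = 0, so m = −4/3 or m = 0.
With m = −4/3: 4x + 3y = 7. With m = 0: y = −1.

4x + 3y = 7 and y = −1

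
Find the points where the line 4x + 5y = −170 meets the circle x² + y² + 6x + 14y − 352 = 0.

Express y = (−170 − 4x)/5 and substitute into the circle:
41x² + 1230x + 8200 = 0  ⟹  x² + 30x + 200 = 0
x = −10 or x = −20, giving (−10, −26) and (−20, −18).

(−20, −18) and (−10, −26)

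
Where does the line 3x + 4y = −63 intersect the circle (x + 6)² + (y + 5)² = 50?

(−13, −6) and (−5, −12)

From the line, y = (−63 − 3x)/4. Substituting:
25x² + 450x + 1625 = 0  ⟹  x² + 18x + 65 = 0
x = −5 or x = −13, giving (−5, −12) and (−13, −6).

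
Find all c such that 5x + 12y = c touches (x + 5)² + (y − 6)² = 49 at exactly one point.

c = −44 or c = 138

The line touches the circle iff its distance from (−5, 6) is 7:
|5·(−5) + 12·6 − c| / √169 = 7
|c − (47)| = 7·13, so c = 138 or c = −44.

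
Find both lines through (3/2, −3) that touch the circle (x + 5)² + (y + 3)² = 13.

A line y − (−3) = m(x − (3/2)) is tangent when its distance from (−5, −3) is √13:
(−13/2m − (0))² = 13(m² + 1)
9m² − 4 = 0, so m = 2/3 or m = −2/3.
Through (3/2, −3) these give 2x − 3y = 12 and 2x + 3y = −6.

2x − 3y = 12 and 2x + 3y = −6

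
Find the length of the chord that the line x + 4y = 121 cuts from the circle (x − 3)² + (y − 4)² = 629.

2√17

From the line, y = (121 − x)/4. Substituting:
17x² − 306x + 1105 = 0  ⟹  x² − 18x + 65 = 0
x = 13 or x = 5, giving (13, 27) and (5, 29).
Chord length = distance between (13, 27) and (5, 29) = √68 = 2√17.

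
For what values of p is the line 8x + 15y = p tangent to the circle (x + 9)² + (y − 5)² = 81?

p = −150 or p = 156

For a tangent, require d(centre, line) = r = 9.
|8·(−9) + 15·5 − p| / √289 = 9
|p − (3)| = 9·17, so p = 156 or p = −150.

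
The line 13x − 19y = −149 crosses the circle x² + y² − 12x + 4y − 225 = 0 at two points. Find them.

Express y = (149 + 13x)/19 and substitute into the circle:
530x² + 530x − 47700 = 0  ⟹  x² + x − 90 = 0
x = 9 or x = −10, giving (9, 14) and (−10, 1).

(−10, 1) and (9, 14)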